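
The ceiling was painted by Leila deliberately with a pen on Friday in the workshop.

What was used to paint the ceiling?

'with a pen' marks the instrument of the painting event.

a pen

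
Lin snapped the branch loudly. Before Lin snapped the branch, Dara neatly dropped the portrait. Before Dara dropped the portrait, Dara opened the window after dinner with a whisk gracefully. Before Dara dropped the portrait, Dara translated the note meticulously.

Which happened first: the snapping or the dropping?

The connectives place the dropping before the snapping.

the dropping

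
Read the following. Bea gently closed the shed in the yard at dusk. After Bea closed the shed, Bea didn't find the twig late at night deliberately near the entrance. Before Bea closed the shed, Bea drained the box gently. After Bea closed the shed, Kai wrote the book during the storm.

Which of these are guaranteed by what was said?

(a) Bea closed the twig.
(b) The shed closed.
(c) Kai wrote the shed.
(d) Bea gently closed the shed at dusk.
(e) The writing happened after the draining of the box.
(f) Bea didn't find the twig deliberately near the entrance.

(a) Not entailed — Bea closed the shed, not the twig; the twig belongs to the finding event.
(b) Entailed — 'Bea closed the shed' is causative; it entails the inchoative 'the shed closed'.
(c) Not entailed — Kai wrote the book, not the shed; the shed belongs to the closing event.
(d) Entailed — the original entails any weakening of itself; this just drops 'in the yard'.
(e) Entailed — the narrative places the draining before the writing.
(f) Not entailed — dropping 'late at night' under negation is not valid — the original leaves open that Bea found the twig some other way.

(b), (d), (e)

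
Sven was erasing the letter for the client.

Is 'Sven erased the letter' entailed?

'was erasing' is progressive; for an accomplishment like 'erase the letter', it doesn't entail completion.

no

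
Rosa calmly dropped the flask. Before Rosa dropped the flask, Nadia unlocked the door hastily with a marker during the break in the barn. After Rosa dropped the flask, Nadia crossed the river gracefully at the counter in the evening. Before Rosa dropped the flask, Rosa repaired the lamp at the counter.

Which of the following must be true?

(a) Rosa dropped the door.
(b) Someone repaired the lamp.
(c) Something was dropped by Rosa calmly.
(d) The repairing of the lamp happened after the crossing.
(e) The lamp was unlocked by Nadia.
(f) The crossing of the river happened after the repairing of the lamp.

(a) Not entailed — Rosa dropped the flask, not the door; the door belongs to the unlocking event.
(b) Entailed — the original entails any weakening of itself; this just drops 'at the counter' and generalizes the agent.
(c) Entailed — generalizing the patient leaves a sub-description the original still satisfies.
(d) Not entailed — the narrative places the repairing before the crossing, not after.
(e) Not entailed — Nadia unlocked the door, not the lamp; the lamp belongs to the repairing event.
(f) Entailed — the narrative places the repairing before the crossing.

(b), (c), (f)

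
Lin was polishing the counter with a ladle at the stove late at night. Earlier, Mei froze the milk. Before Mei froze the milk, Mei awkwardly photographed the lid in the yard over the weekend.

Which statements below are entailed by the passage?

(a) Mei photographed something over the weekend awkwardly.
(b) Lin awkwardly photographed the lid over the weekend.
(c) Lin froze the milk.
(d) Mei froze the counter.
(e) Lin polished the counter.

(a), (e)

(a) Entailed — every conjunct here is already in the original photographing event.
(b) Not entailed — the passage has Mei photographing the lid, not Lin.
(c) Not entailed — the passage has Mei freezing the milk, not Lin.
(d) Not entailed — Mei froze the milk, not the counter; the counter belongs to the polishing event.
(e) Entailed — 'polish' is an activity; 'was polishing' entails that some polishing happened, so 'polished' holds.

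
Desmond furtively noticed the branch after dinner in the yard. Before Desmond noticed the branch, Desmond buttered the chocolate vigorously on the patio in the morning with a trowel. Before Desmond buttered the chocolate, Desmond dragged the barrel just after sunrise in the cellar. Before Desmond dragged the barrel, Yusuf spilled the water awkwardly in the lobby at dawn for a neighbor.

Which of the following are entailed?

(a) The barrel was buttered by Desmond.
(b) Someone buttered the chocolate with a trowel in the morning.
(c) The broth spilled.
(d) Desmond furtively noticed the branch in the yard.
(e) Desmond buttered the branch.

(a) Not entailed — Desmond buttered the chocolate, not the barrel; the barrel belongs to the dragging event.
(b) Entailed — every conjunct here is already in the original buttering event.
(c) Not entailed — the water is what spilled, not the broth.
(d) Entailed — this follows by dropping conjuncts from the noticing event's description.
(e) Not entailed — Desmond buttered the chocolate, not the branch; the branch belongs to the noticing event.

(b), (d)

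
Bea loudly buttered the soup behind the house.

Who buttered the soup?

Bea

'Bea' marks the agent of the buttering event.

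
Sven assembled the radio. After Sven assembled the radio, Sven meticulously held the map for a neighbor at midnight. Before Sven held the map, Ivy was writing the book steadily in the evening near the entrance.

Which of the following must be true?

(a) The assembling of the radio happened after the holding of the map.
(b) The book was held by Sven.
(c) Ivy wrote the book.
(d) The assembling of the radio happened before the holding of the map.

(a) Not entailed — the narrative places the assembling before the holding, not after.
(b) Not entailed — Sven held the map, not the book; the book belongs to the writing event.
(c) Not entailed — 'was writing' is progressive on an accomplishment; it does not entail the completed 'wrote'.
(d) Entailed — the narrative places the assembling before the holding.

(d)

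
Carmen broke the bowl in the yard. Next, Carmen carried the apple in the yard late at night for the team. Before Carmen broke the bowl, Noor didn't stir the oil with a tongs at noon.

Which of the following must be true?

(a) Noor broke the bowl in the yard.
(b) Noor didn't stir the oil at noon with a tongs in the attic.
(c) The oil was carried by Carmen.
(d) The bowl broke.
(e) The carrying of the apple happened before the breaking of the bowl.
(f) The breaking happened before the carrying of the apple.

(a) Not entailed — the passage has Carmen breaking the bowl, not Noor.
(b) Entailed — under negation, adding a further restriction is entailed: if no such stirring event occurred, none occurred in the attic either.
(c) Not entailed — Carmen carried the apple, not the oil; the oil belongs to the stirring event.
(d) Entailed — 'Carmen broke the bowl' is causative; it entails the inchoative 'the bowl broke'.
(e) Not entailed — the narrative places the breaking before the carrying, not after.
(f) Entailed — the narrative places the breaking before the carrying.

(b), (d), (f)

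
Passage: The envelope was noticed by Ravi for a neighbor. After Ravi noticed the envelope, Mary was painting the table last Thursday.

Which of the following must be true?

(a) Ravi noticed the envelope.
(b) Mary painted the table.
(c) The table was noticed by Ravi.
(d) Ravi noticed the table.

(a)

(a) Entailed — the original entails any weakening of itself; this just drops 'for a neighbor'.
(b) Not entailed — 'was painting' is progressive on an accomplishment; it does not entail the completed 'painted'.
(c) Not entailed — Ravi noticed the envelope, not the table; the table belongs to the painting event.
(d) Not entailed — Ravi noticed the envelope, not the table; the table belongs to the painting event.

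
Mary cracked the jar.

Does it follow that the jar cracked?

'Mary cracked the jar' is the causative; it entails the inchoative 'the jar cracked'.

yes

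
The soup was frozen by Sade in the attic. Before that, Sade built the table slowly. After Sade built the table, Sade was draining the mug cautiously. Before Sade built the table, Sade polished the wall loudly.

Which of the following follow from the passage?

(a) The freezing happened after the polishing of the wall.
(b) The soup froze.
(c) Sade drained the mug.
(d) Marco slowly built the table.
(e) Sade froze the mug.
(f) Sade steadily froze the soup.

(a), (b)

(a) Entailed — the narrative places the polishing before the freezing.
(b) Entailed — 'Sade froze the soup' is causative; it entails the inchoative 'the soup froze'.
(c) Not entailed — 'was draining' is progressive on an accomplishment; it does not entail the completed 'drained'.
(d) Not entailed — the passage has Sade building the table, not Marco.
(e) Not entailed — Sade froze the soup, not the mug; the mug belongs to the draining event.
(f) Not entailed — 'steadily' adds information not in the original event.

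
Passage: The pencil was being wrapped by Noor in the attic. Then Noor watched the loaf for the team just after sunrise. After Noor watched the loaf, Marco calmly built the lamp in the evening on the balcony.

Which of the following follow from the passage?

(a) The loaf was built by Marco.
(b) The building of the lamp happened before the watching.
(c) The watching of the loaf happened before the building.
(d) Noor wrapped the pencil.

(a) Not entailed — Marco built the lamp, not the loaf; the loaf belongs to the watching event.
(b) Not entailed — the narrative places the watching before the building, not after.
(c) Entailed — the narrative places the watching before the building.
(d) Not entailed — 'was wrapping' is progressive on an accomplishment; it does not entail the completed 'wrapped'.

(c)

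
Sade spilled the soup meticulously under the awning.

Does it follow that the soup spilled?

yes

'Sade spilled the soup' is the causative; it entails the inchoative 'the soup spilled'.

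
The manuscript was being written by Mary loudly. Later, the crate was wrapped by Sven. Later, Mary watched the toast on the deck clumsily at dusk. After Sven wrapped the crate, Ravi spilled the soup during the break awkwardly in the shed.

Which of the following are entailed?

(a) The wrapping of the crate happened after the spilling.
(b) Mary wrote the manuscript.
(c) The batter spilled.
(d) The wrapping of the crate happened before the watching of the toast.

(d)

(a) Not entailed — the narrative places the wrapping before the spilling, not after.
(b) Not entailed — 'was writing' is progressive on an accomplishment; it does not entail the completed 'wrote'.
(c) Not entailed — the soup is what spilled, not the batter.
(d) Entailed — the narrative places the wrapping before the watching.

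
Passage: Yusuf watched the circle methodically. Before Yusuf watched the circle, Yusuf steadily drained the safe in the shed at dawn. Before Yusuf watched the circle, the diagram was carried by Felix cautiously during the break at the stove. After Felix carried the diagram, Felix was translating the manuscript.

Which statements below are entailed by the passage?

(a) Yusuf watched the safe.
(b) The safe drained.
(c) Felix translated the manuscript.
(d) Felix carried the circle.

(b)

(a) Not entailed — Yusuf watched the circle, not the safe; the safe belongs to the draining event.
(b) Entailed — 'Yusuf drained the safe' is causative; it entails the inchoative 'the safe drained'.
(c) Not entailed — 'was translating' is progressive on an accomplishment; it does not entail the completed 'translated'.
(d) Not entailed — Felix carried the diagram, not the circle; the circle belongs to the watching event.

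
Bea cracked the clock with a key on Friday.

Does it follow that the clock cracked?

yes

'Bea cracked the clock' is the causative; it entails the inchoative 'the clock cracked'.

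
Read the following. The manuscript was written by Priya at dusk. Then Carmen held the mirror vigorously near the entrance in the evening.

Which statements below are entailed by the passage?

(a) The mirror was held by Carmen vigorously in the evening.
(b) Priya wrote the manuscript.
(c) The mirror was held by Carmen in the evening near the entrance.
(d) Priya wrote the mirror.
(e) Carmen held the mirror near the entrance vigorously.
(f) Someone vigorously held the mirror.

(a) Entailed — dropping 'near the entrance' leaves a sub-description the original still satisfies.
(b) Entailed — this follows by dropping conjuncts from the writing event's description.
(c) Entailed — dropping 'vigorously' leaves a sub-description the original still satisfies.
(d) Not entailed — Priya wrote the manuscript, not the mirror; the mirror belongs to the holding event.
(e) Entailed — every conjunct here is already in the original holding event.
(f) Entailed — every conjunct here is already in the original holding event.

(a), (b), (c), (e), (f)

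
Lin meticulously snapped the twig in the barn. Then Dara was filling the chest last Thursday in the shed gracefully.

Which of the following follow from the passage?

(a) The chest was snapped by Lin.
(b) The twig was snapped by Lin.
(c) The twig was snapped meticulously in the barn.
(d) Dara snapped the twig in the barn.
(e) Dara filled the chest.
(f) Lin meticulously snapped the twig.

(b), (c), (f)

(a) Not entailed — Lin snapped the twig, not the chest; the chest belongs to the filling event.
(b) Entailed — this follows by dropping conjuncts from the snapping event's description.
(c) Entailed — generalizing the agent leaves a sub-description the original still satisfies.
(d) Not entailed — the passage has Lin snapping the twig, not Dara.
(e) Not entailed — 'was filling' is progressive on an accomplishment; it does not entail the completed 'filled'.
(f) Entailed — the original entails any weakening of itself; this just drops 'in the barn'.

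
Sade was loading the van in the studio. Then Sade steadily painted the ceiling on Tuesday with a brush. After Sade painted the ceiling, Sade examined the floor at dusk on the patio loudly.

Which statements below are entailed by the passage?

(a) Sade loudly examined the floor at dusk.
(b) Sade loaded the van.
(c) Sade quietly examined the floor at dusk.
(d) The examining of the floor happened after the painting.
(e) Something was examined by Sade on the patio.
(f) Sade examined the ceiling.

(a), (d), (e)

(a) Entailed — the original entails any weakening of itself; this just drops 'on the patio'.
(b) Not entailed — 'was loading' is progressive on an accomplishment; it does not entail the completed 'loaded'.
(c) Not entailed — 'quietly' adds a manner not in (and inconsistent with) the original.
(d) Entailed — the narrative places the painting before the examining.
(e) Entailed — the original entails any weakening of itself; this just drops 'at dusk', 'loudly' and generalizes the patient.
(f) Not entailed — Sade examined the floor, not the ceiling; the ceiling belongs to the painting event.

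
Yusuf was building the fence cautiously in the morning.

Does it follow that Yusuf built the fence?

'was building' is progressive; for an accomplishment like 'build the fence', it doesn't entail completion.

no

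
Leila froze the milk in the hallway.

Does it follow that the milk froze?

yes

'Leila froze the milk' is the causative; it entails the inchoative 'the milk froze'.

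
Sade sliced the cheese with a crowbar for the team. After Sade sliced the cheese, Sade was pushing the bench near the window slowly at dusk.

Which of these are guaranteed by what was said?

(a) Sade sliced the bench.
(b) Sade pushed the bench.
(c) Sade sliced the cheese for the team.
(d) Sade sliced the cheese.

(a) Not entailed — Sade sliced the cheese, not the bench; the bench belongs to the pushing event.
(b) Entailed — 'push' is an activity; 'was pushing' entails that some pushing happened, so 'pushed' holds.
(c) Entailed — the original entails any weakening of itself; this just drops 'with a crowbar'.
(d) Entailed — dropping 'with a crowbar', 'for the team' leaves a sub-description the original still satisfies.

(b), (c), (d)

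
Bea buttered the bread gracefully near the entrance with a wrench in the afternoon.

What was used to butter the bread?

'with a wrench' marks the instrument of the buttering event.

a wrench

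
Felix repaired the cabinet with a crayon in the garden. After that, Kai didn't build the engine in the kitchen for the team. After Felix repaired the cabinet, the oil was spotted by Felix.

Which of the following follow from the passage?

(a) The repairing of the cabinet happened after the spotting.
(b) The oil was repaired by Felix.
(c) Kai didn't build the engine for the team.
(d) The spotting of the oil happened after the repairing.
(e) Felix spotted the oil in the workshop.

(a) Not entailed — the narrative places the repairing before the spotting, not after.
(b) Not entailed — Felix repaired the cabinet, not the oil; the oil belongs to the spotting event.
(c) Not entailed — dropping 'in the kitchen' under negation is not valid — the original leaves open that Kai built the engine some other way.
(d) Entailed — the narrative places the repairing before the spotting.
(e) Not entailed — 'in the workshop' adds information not in the original event.

(d)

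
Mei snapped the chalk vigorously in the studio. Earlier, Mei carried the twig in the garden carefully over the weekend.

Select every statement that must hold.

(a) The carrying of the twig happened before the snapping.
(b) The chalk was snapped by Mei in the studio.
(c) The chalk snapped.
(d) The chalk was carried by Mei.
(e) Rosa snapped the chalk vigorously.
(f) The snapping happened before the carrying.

(a), (b), (c)

(a) Entailed — the narrative places the carrying before the snapping.
(b) Entailed — the original entails any weakening of itself; this just drops 'vigorously'.
(c) Entailed — 'Mei snapped the chalk' is causative; it entails the inchoative 'the chalk snapped'.
(d) Not entailed — Mei carried the twig, not the chalk; the chalk belongs to the snapping event.
(e) Not entailed — the passage has Mei snapping the chalk, not Rosa.
(f) Not entailed — the narrative places the carrying before the snapping, not after.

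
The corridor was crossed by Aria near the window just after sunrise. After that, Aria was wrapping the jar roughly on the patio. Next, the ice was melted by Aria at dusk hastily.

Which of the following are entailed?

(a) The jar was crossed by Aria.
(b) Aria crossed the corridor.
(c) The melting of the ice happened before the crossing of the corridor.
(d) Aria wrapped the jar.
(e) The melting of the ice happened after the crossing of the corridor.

(a) Not entailed — Aria crossed the corridor, not the jar; the jar belongs to the wrapping event.
(b) Entailed — the original entails any weakening of itself; this just drops 'near the window', 'just after sunrise'.
(c) Not entailed — the narrative places the crossing before the melting, not after.
(d) Not entailed — 'was wrapping' is progressive on an accomplishment; it does not entail the completed 'wrapped'.
(e) Entailed — the narrative places the crossing before the melting.

(b), (e)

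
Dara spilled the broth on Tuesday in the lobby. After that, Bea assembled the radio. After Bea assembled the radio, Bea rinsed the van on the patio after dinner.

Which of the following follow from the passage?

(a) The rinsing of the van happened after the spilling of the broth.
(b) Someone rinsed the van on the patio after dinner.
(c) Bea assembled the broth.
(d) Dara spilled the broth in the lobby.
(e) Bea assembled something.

(a), (b), (d), (e)

(a) Entailed — the narrative places the spilling before the rinsing.
(b) Entailed — generalizing the agent leaves a sub-description the original still satisfies.
(c) Not entailed — Bea assembled the radio, not the broth; the broth belongs to the spilling event.
(d) Entailed — this follows by dropping conjuncts from the spilling event's description.
(e) Entailed — the original entails any weakening of itself; this just generalizes the patient.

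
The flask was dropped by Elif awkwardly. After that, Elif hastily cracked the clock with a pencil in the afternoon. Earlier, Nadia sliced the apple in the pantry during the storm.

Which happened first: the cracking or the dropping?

the dropping

The connectives place the dropping before the cracking.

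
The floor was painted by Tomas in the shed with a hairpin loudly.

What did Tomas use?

a hairpin

'with a hairpin' marks the instrument of the painting event.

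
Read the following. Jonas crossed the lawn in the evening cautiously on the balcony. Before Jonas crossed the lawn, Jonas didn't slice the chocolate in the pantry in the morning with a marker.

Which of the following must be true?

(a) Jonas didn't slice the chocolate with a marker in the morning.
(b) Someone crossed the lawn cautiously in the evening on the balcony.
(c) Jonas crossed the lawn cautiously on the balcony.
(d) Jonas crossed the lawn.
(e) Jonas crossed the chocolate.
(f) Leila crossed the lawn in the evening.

(a) Not entailed — dropping 'in the pantry' under negation is not valid — the original leaves open that Jonas sliced the chocolate some other way.
(b) Entailed — every conjunct here is already in the original crossing event.
(c) Entailed — every conjunct here is already in the original crossing event.
(d) Entailed — this follows by dropping conjuncts from the crossing event's description.
(e) Not entailed — Jonas crossed the lawn, not the chocolate; the chocolate belongs to the slicing event.
(f) Not entailed — the passage has Jonas crossing the lawn, not Leila.

(b), (c), (d)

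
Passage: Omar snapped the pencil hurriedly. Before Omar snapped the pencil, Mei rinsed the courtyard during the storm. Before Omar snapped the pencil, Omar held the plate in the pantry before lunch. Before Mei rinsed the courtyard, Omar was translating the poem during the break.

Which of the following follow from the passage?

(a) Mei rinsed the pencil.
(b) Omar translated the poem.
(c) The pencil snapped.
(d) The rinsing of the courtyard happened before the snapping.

(a) Not entailed — Mei rinsed the courtyard, not the pencil; the pencil belongs to the snapping event.
(b) Not entailed — 'was translating' is progressive on an accomplishment; it does not entail the completed 'translated'.
(c) Entailed — 'Omar snapped the pencil' is causative; it entails the inchoative 'the pencil snapped'.
(d) Entailed — the narrative places the rinsing before the snapping.

(c), (d)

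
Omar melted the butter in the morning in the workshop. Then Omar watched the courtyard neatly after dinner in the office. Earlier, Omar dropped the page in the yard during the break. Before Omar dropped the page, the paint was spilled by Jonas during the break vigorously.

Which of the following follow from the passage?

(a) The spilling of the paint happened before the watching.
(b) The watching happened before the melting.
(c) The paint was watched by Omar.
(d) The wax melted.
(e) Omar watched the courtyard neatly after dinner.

(a) Entailed — the narrative places the spilling before the watching.
(b) Not entailed — the narrative places the melting before the watching, not after.
(c) Not entailed — Omar watched the courtyard, not the paint; the paint belongs to the spilling event.
(d) Not entailed — the butter is what melted, not the wax.
(e) Entailed — dropping 'in the office' leaves a sub-description the original still satisfies.

(a), (e)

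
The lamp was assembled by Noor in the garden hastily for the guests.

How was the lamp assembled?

'hastily' marks the manner of the assembling event.

hastily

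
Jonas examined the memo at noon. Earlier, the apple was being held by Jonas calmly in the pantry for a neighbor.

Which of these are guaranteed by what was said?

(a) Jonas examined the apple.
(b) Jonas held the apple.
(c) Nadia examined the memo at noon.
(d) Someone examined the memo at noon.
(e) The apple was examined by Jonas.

(a) Not entailed — Jonas examined the memo, not the apple; the apple belongs to the holding event.
(b) Entailed — 'hold' is an activity; 'was holding' entails that some holding happened, so 'held' holds.
(c) Not entailed — the passage has Jonas examining the memo, not Nadia.
(d) Entailed — this follows by dropping conjuncts from the examining event's description.
(e) Not entailed — Jonas examined the memo, not the apple; the apple belongs to the holding event.

(b), (d)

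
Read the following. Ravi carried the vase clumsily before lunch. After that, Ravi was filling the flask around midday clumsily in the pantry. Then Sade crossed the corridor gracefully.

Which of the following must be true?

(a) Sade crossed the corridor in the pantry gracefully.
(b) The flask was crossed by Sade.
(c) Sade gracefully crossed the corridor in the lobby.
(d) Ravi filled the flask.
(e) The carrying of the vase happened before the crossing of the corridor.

(a) Not entailed — 'in the pantry' adds information not in the original event.
(b) Not entailed — Sade crossed the corridor, not the flask; the flask belongs to the filling event.
(c) Not entailed — 'in the lobby' adds information not in the original event.
(d) Not entailed — 'was filling' is progressive on an accomplishment; it does not entail the completed 'filled'.
(e) Entailed — the narrative places the carrying before the crossing.

(e)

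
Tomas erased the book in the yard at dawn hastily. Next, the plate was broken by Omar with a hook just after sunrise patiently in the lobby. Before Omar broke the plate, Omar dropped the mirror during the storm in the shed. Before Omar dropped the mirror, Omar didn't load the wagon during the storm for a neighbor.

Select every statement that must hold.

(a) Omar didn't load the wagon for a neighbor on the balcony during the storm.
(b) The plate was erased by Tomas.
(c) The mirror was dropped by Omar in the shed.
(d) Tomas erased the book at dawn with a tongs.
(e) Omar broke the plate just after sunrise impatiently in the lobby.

(a), (c)

(a) Entailed — under negation, adding a further restriction is entailed: if no such loading event occurred, none occurred on the balcony either.
(b) Not entailed — Tomas erased the book, not the plate; the plate belongs to the breaking event.
(c) Entailed — the original entails any weakening of itself; this just drops 'during the storm'.
(d) Not entailed — 'with a tongs' adds information not in the original event.
(e) Not entailed — 'impatiently' adds a manner not in (and inconsistent with) the original.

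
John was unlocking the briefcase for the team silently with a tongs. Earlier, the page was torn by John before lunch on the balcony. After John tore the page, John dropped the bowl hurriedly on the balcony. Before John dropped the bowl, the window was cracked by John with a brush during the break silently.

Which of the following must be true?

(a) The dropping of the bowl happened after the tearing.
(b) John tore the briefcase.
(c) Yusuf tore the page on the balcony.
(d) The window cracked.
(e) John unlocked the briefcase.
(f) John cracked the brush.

(a), (d)

(a) Entailed — the narrative places the tearing before the dropping.
(b) Not entailed — John tore the page, not the briefcase; the briefcase belongs to the unlocking event.
(c) Not entailed — the passage has John tearing the page, not Yusuf.
(d) Entailed — 'John cracked the window' is causative; it entails the inchoative 'the window cracked'.
(e) Not entailed — 'was unlocking' is progressive on an accomplishment; it does not entail the completed 'unlocked'.
(f) Not entailed — the brush is the instrument, not what was cracked.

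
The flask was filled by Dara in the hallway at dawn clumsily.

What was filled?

'the flask' marks the patient of the filling event.

the flask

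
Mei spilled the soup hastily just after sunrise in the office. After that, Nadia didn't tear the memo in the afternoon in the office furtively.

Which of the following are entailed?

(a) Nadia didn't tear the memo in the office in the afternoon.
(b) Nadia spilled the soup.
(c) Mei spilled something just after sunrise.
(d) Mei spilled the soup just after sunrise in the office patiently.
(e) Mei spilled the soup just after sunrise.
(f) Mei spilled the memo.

(c), (e)

(a) Not entailed — dropping 'furtively' under negation is not valid — the original leaves open that Nadia tore the memo some other way.
(b) Not entailed — the passage has Mei spilling the soup, not Nadia.
(c) Entailed — this follows by dropping conjuncts from the spilling event's description.
(d) Not entailed — 'patiently' adds a manner not in (and inconsistent with) the original.
(e) Entailed — dropping 'hastily', 'in the office' leaves a sub-description the original still satisfies.
(f) Not entailed — Mei spilled the soup, not the memo; the memo belongs to the tearing event.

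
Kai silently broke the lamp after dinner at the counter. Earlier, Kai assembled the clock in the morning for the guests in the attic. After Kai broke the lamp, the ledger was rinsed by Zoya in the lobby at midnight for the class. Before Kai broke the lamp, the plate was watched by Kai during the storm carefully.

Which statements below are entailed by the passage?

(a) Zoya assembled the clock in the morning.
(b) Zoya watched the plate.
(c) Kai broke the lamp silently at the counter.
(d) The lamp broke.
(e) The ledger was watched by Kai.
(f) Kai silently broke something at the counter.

(a) Not entailed — the passage has Kai assembling the clock, not Zoya.
(b) Not entailed — the passage has Kai watching the plate, not Zoya.
(c) Entailed — the original entails any weakening of itself; this just drops 'after dinner'.
(d) Entailed — 'Kai broke the lamp' is causative; it entails the inchoative 'the lamp broke'.
(e) Not entailed — Kai watched the plate, not the ledger; the ledger belongs to the rinsing event.
(f) Entailed — dropping 'after dinner' and generalizing the patient leaves a sub-description the original still satisfies.

(c), (d), (f)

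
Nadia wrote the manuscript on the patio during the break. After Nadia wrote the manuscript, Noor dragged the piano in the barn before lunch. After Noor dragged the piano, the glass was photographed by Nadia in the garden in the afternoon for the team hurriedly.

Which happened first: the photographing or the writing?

the writing

The connectives place the writing before the photographing.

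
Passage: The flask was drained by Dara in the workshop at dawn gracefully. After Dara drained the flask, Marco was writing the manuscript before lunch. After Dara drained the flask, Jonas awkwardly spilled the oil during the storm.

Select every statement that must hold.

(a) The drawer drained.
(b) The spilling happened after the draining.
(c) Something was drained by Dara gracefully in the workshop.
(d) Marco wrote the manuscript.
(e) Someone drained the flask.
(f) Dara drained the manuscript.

(a) Not entailed — the flask is what drained, not the drawer.
(b) Entailed — the narrative places the draining before the spilling.
(c) Entailed — every conjunct here is already in the original draining event.
(d) Not entailed — 'was writing' is progressive on an accomplishment; it does not entail the completed 'wrote'.
(e) Entailed — dropping 'in the workshop', 'at dawn', 'gracefully' and generalizing the agent leaves a sub-description the original still satisfies.
(f) Not entailed — Dara drained the flask, not the manuscript; the manuscript belongs to the writing event.

(b), (c), (e)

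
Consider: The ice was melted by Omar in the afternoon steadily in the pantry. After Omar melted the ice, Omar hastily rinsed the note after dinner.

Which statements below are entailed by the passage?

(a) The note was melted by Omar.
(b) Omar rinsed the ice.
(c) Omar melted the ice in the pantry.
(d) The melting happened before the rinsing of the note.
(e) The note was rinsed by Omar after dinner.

(c), (d), (e)

(a) Not entailed — Omar melted the ice, not the note; the note belongs to the rinsing event.
(b) Not entailed — Omar rinsed the note, not the ice; the ice belongs to the melting event.
(c) Entailed — the original entails any weakening of itself; this just drops 'in the afternoon', 'steadily'.
(d) Entailed — the narrative places the melting before the rinsing.
(e) Entailed — this follows by dropping conjuncts from the rinsing event's description.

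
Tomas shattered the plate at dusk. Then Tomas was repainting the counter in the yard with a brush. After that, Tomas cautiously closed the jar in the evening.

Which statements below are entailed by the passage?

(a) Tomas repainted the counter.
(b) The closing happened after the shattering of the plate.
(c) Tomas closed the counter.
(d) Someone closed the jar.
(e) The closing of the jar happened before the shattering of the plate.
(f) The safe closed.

(b), (d)

(a) Not entailed — 'was repainting' is progressive on an accomplishment; it does not entail the completed 'repainted'.
(b) Entailed — the narrative places the shattering before the closing.
(c) Not entailed — Tomas closed the jar, not the counter; the counter belongs to the repainting event.
(d) Entailed — this follows by dropping conjuncts from the closing event's description.
(e) Not entailed — the narrative places the shattering before the closing, not after.
(f) Not entailed — the jar is what closed, not the safe.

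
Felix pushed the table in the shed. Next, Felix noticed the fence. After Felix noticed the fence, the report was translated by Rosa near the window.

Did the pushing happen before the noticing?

yes

The narrative orders the pushing before the noticing.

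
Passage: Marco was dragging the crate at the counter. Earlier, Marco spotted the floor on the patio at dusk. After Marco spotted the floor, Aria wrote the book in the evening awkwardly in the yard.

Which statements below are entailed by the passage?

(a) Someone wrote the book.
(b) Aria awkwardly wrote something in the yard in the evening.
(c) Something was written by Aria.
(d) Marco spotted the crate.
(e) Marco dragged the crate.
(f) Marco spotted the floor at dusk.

(a) Entailed — dropping 'in the yard', 'in the evening', 'awkwardly' and generalizing the agent leaves a sub-description the original still satisfies.
(b) Entailed — the original entails any weakening of itself; this just generalizes the patient.
(c) Entailed — this follows by dropping conjuncts from the writing event's description.
(d) Not entailed — Marco spotted the floor, not the crate; the crate belongs to the dragging event.
(e) Entailed — 'drag' is an activity; 'was dragging' entails that some dragging happened, so 'dragged' holds.
(f) Entailed — this follows by dropping conjuncts from the spotting event's description.

(a), (b), (c), (e), (f)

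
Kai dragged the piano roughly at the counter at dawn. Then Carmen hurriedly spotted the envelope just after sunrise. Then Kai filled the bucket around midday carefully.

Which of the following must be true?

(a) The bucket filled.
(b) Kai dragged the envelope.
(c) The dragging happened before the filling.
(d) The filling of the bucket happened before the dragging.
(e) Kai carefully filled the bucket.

(a), (c), (e)

(a) Entailed — 'Kai filled the bucket' is causative; it entails the inchoative 'the bucket filled'.
(b) Not entailed — Kai dragged the piano, not the envelope; the envelope belongs to the spotting event.
(c) Entailed — the narrative places the dragging before the filling.
(d) Not entailed — the narrative places the dragging before the filling, not after.
(e) Entailed — the original entails any weakening of itself; this just drops 'around midday'.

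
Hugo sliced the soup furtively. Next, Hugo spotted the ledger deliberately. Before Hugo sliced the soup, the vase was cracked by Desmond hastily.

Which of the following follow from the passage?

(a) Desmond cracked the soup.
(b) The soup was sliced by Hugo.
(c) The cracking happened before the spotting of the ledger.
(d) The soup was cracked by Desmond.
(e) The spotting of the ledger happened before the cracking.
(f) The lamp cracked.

(a) Not entailed — Desmond cracked the vase, not the soup; the soup belongs to the slicing event.
(b) Entailed — dropping 'furtively' leaves a sub-description the original still satisfies.
(c) Entailed — the narrative places the cracking before the spotting.
(d) Not entailed — Desmond cracked the vase, not the soup; the soup belongs to the slicing event.
(e) Not entailed — the narrative places the cracking before the spotting, not after.
(f) Not entailed — the vase is what cracked, not the lamp.

(b), (c)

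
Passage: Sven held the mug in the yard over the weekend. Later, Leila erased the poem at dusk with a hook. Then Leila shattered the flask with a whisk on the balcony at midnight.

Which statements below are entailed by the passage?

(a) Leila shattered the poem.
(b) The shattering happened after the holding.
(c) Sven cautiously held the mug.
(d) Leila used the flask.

(a) Not entailed — Leila shattered the flask, not the poem; the poem belongs to the erasing event.
(b) Entailed — the narrative places the holding before the shattering.
(c) Not entailed — 'cautiously' adds information not in the original event.
(d) Not entailed — the flask is the patient, not an instrument — Leila used a whisk.

(b)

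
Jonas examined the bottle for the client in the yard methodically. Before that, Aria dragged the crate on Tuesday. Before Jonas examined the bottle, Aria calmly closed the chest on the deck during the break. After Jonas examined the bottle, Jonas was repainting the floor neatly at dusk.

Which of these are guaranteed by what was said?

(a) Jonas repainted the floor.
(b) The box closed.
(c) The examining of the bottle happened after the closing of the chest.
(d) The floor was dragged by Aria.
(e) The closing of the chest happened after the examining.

(c)

(a) Not entailed — 'was repainting' is progressive on an accomplishment; it does not entail the completed 'repainted'.
(b) Not entailed — the chest is what closed, not the box.
(c) Entailed — the narrative places the closing before the examining.
(d) Not entailed — Aria dragged the crate, not the floor; the floor belongs to the repainting event.
(e) Not entailed — the narrative places the closing before the examining, not after.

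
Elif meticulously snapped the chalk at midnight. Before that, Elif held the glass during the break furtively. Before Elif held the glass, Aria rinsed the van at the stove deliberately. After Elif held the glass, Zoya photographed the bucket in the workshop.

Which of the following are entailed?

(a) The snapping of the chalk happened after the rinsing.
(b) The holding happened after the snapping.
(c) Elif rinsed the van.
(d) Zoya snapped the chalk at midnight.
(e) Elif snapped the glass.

(a) Entailed — the narrative places the rinsing before the snapping.
(b) Not entailed — the narrative places the holding before the snapping, not after.
(c) Not entailed — the passage has Aria rinsing the van, not Elif.
(d) Not entailed — the passage has Elif snapping the chalk, not Zoya.
(e) Not entailed — Elif snapped the chalk, not the glass; the glass belongs to the holding event.

(a)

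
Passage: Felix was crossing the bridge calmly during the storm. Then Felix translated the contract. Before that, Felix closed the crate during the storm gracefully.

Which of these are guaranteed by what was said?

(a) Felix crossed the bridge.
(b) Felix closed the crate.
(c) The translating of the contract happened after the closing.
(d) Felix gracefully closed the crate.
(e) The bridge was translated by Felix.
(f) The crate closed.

(a) Not entailed — 'was crossing' is progressive on an accomplishment; it does not entail the completed 'crossed'.
(b) Entailed — the original entails any weakening of itself; this just drops 'gracefully', 'during the storm'.
(c) Entailed — the narrative places the closing before the translating.
(d) Entailed — dropping 'during the storm' leaves a sub-description the original still satisfies.
(e) Not entailed — Felix translated the contract, not the bridge; the bridge belongs to the crossing event.
(f) Entailed — 'Felix closed the crate' is causative; it entails the inchoative 'the crate closed'.

(b), (c), (d), (f)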